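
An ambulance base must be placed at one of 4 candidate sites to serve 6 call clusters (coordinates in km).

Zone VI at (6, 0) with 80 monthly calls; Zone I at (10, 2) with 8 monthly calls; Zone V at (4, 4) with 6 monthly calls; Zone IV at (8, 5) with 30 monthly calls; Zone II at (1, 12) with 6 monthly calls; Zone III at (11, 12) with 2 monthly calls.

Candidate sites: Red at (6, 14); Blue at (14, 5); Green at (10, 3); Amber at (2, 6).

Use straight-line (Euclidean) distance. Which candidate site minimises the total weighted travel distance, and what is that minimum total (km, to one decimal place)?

Total weighted distance at each candidate:
  Red (6, 14): total = 1602.0
  Blue (14, 5): total = 1138.8
  Green (10, 3): total = 623.8
  Amber (2, 6): total = 906.0
Minimum is at Green with total 623.8 km.

Green, total 623.8 km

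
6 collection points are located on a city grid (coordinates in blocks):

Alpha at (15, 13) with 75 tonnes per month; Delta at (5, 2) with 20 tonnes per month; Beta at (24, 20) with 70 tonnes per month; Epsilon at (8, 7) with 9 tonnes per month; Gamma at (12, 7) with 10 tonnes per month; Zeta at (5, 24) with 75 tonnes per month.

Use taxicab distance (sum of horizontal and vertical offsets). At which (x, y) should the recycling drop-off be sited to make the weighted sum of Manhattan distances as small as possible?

Manhattan distance separates: Σwᵢ(|x−xᵢ|+|y−yᵢ|) = Σwᵢ|x−xᵢ| + Σwᵢ|y−yᵢ|, so x and y are optimised independently as 1-D weighted medians.
Total weight W = 259; half = 129.5.
x-coordinate, sorted with cumulative weight:
  x=5 (Delta, w=20) cum 20
  x=5 (Zeta, w=75) cum 95
  x=8 (Epsilon, w=9) cum 104
  x=12 (Gamma, w=10) cum 114
  x=15 (Alpha, w=75) cum 189  ← median
  x=24 (Beta, w=70) cum 259
⇒ x* = 15
y-coordinate, sorted with cumulative weight:
  y=2 (Delta, w=20) cum 20
  y=7 (Epsilon, w=9) cum 29
  y=7 (Gamma, w=10) cum 39
  y=13 (Alpha, w=75) cum 114
  y=20 (Beta, w=70) cum 184  ← median
  y=24 (Zeta, w=75) cum 259
⇒ y* = 20

(15, 20)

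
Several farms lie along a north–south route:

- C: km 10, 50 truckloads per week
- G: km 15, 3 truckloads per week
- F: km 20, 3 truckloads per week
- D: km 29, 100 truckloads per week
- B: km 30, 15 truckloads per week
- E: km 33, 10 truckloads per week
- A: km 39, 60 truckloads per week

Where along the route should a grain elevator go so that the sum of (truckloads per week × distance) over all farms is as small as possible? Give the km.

For a sum of weighted absolute distances on a line, the optimum is the weighted median (not the mean). Total weight W = 241; half-weight = 120.5.
Sort by position and accumulate weight:
  km 10 (C, w=50) → cum 50
  km 15 (G, w=3) → cum 53
  km 20 (F, w=3) → cum 56
  km 29 (D, w=100) → cum 156  ≥ 120.5 → median here
  km 30 (B, w=15) → cum 171
  km 33 (E, w=10) → cum 181
  km 39 (A, w=60) → cum 241
Optimal location: km 29.

x = 29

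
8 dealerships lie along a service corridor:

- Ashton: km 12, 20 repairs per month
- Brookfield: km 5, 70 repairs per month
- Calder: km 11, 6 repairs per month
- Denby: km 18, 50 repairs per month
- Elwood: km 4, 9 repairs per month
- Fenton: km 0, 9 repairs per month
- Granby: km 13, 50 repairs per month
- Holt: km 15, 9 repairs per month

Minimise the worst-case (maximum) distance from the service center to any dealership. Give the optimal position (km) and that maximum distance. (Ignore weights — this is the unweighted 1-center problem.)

The 1-center on a line is the midpoint of the two extreme points: leftmost at 0, rightmost at 18.
Optimal location = (0 + 18)/2 = 9; maximum distance = (18 − 0)/2 = 9.

location 9, max distance 9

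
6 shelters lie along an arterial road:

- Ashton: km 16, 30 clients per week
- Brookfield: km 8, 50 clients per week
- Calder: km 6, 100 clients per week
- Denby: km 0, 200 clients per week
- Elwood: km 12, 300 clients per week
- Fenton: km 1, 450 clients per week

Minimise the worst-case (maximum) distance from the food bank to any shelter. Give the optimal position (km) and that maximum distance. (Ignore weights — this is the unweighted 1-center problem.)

The 1-center on a line is the midpoint of the two extreme points: leftmost at 0, rightmost at 16.
Optimal location = (0 + 16)/2 = 8; maximum distance = (16 − 0)/2 = 8.

location 8, max distance 8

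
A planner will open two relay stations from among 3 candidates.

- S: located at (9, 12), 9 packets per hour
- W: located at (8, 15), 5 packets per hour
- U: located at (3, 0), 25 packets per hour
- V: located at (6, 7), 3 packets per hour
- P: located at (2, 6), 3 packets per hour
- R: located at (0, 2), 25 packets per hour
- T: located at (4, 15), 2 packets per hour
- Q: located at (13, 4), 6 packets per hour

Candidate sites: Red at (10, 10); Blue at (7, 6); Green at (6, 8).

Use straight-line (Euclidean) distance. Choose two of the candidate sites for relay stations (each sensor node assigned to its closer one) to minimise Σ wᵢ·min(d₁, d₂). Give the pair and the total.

Evaluate every pair (each demand assigned to the nearer of the two):
  {Red, Blue}: total = 501.7
  {Blue, Green}: total = 532.2
  {Red, Green}: total = 544.0
Best pair: {Red, Blue} with total 501.7.

{Red, Blue}, total 501.7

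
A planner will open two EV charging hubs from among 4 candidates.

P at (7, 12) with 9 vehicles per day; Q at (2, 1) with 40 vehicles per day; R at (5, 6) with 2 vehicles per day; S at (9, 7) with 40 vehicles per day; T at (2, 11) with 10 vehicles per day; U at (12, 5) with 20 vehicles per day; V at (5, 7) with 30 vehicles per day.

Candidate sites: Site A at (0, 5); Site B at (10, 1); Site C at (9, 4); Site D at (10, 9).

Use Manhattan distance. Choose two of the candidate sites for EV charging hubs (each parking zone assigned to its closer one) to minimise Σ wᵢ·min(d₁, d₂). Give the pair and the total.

{Site A, Site C}, total 832

Evaluate every pair (each demand assigned to the nearer of the two):
  {Site A, Site C}: total = 832
  {Site A, Site D}: total = 836
  {Site B, Site D}: total = 940
  {Site B, Site C}: total = 972
  {Site C, Site D}: total = 976
  {Site A, Site B}: total = 1068
Best pair: {Site A, Site C} with total 832.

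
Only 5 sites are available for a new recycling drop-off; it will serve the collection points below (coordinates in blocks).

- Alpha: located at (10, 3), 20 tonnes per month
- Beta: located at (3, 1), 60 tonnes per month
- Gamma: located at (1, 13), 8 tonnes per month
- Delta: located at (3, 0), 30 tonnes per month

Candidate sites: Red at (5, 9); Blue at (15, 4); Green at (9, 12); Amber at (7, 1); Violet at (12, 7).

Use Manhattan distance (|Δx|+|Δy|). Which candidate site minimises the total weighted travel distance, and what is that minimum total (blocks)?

Amber, total 634 blocks

Total weighted distance at each candidate:
  Red (5, 9): total = 1214
  Blue (15, 4): total = 1684
  Green (9, 12): total = 1832
  Amber (7, 1): total = 634
  Violet (12, 7): total = 1636
Minimum is at Amber with total 634 blocks.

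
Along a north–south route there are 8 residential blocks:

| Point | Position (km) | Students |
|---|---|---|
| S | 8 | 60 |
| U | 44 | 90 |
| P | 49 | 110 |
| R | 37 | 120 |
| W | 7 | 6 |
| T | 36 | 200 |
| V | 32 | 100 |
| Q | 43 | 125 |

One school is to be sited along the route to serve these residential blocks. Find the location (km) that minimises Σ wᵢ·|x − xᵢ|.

For a sum of weighted absolute distances on a line, the optimum is the weighted median (not the mean). Total weight W = 811; half-weight = 405.5.
Sort by position and accumulate weight:
  km 7 (W, w=6) → cum 6
  km 8 (S, w=60) → cum 66
  km 32 (V, w=100) → cum 166
  km 36 (T, w=200) → cum 366
  km 37 (R, w=120) → cum 486  ≥ 405.5 → median here
  km 43 (Q, w=125) → cum 611
  km 44 (U, w=90) → cum 701
  km 49 (P, w=110) → cum 811
Optimal location: km 37.

x = 37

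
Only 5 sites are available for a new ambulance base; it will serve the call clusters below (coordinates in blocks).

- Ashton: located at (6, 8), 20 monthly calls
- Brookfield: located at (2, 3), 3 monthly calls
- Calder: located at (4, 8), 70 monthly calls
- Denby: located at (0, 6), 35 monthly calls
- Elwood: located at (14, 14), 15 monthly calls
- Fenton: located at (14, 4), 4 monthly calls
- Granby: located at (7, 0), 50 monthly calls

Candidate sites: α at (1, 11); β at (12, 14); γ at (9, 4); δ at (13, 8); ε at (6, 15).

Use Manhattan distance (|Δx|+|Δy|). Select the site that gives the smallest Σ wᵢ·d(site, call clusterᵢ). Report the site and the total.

Total weighted distance at each candidate:
  α (1, 11): total = 1987
  β (12, 14): total = 3011
  γ (9, 4): total = 1724
  δ (13, 8): total = 2168
  ε (6, 15): total = 2354
Minimum is at γ with total 1724 blocks.

γ, total 1724 blocks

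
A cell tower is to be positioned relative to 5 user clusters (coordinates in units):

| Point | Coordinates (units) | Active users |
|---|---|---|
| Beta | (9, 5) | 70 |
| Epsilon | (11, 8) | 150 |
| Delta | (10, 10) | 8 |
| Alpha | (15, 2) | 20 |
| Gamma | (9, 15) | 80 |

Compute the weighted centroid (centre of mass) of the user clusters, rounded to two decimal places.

(10.30, 8.75)

The minimiser of Σwᵢ‖p−pᵢ‖² is the weighted centroid p* = (Σwᵢpᵢ)/(Σwᵢ).
Σwᵢ = 328.
Σwᵢxᵢ = 70·9 + 150·11 + 8·10 + 20·15 + 80·9 = 3380.
Σwᵢyᵢ = 70·5 + 150·8 + 8·10 + 20·2 + 80·15 = 2870.
x* = 3380/328 = 10.30, y* = 2870/328 = 8.75.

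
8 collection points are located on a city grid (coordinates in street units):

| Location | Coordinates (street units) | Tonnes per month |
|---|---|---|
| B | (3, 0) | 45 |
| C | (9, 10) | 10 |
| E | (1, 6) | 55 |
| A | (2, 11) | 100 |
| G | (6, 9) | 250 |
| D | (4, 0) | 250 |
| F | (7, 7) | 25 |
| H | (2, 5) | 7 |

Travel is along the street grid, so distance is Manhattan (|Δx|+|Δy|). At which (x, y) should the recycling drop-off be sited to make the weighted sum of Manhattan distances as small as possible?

Manhattan distance separates: Σwᵢ(|x−xᵢ|+|y−yᵢ|) = Σwᵢ|x−xᵢ| + Σwᵢ|y−yᵢ|, so x and y are optimised independently as 1-D weighted medians.
Total weight W = 742; half = 371.
x-coordinate, sorted with cumulative weight:
  x=1 (E, w=55) cum 55
  x=2 (A, w=100) cum 155
  x=2 (H, w=7) cum 162
  x=3 (B, w=45) cum 207
  x=4 (D, w=250) cum 457  ← median
  x=6 (G, w=250) cum 707
  x=7 (F, w=25) cum 732
  x=9 (C, w=10) cum 742
⇒ x* = 4
y-coordinate, sorted with cumulative weight:
  y=0 (B, w=45) cum 45
  y=0 (D, w=250) cum 295
  y=5 (H, w=7) cum 302
  y=6 (E, w=55) cum 357
  y=7 (F, w=25) cum 382  ← median
  y=9 (G, w=250) cum 632
  y=10 (C, w=10) cum 642
  y=11 (A, w=100) cum 742
⇒ y* = 7

(4, 7)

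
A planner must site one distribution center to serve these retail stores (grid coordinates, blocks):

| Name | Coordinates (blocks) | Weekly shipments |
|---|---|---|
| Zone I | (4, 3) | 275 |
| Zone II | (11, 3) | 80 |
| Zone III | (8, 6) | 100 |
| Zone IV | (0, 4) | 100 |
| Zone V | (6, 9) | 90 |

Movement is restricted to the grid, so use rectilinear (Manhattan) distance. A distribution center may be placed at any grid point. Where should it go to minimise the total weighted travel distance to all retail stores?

Manhattan distance separates: Σwᵢ(|x−xᵢ|+|y−yᵢ|) = Σwᵢ|x−xᵢ| + Σwᵢ|y−yᵢ|, so x and y are optimised independently as 1-D weighted medians.
Total weight W = 645; half = 322.5.
x-coordinate, sorted with cumulative weight:
  x=0 (Zone IV, w=100) cum 100
  x=4 (Zone I, w=275) cum 375  ← median
  x=6 (Zone V, w=90) cum 465
  x=8 (Zone III, w=100) cum 565
  x=11 (Zone II, w=80) cum 645
⇒ x* = 4
y-coordinate, sorted with cumulative weight:
  y=3 (Zone I, w=275) cum 275
  y=3 (Zone II, w=80) cum 355  ← median
  y=4 (Zone IV, w=100) cum 455
  y=6 (Zone III, w=100) cum 555
  y=9 (Zone V, w=90) cum 645
⇒ y* = 3

(4, 3)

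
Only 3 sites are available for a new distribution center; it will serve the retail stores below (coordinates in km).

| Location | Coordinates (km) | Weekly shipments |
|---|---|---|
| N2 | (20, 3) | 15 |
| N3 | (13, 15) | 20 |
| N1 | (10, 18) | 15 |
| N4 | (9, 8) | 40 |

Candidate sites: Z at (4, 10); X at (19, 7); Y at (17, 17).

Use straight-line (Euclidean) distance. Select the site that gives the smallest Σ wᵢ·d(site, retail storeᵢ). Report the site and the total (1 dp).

Z, total 833.3 km

Total weighted distance at each candidate:
  Z (4, 10): total = 833.3
  X (19, 7): total = 877.0
  Y (17, 17): total = 891.9
Minimum is at Z with total 833.3 km.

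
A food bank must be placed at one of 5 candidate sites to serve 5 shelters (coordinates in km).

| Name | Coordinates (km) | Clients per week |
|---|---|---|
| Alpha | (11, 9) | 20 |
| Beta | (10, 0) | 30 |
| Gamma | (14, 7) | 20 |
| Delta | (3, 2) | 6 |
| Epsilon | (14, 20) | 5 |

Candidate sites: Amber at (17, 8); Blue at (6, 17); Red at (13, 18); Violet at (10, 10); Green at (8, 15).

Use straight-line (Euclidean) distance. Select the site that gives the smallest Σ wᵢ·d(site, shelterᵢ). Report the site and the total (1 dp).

Violet, total 545.9 km

Total weighted distance at each candidate:
  Amber (17, 8): total = 657.0
  Blue (6, 17): total = 1103.2
  Red (13, 18): total = 1077.1
  Violet (10, 10): total = 545.9
  Green (8, 15): total = 910.8
Minimum is at Violet with total 545.9 km.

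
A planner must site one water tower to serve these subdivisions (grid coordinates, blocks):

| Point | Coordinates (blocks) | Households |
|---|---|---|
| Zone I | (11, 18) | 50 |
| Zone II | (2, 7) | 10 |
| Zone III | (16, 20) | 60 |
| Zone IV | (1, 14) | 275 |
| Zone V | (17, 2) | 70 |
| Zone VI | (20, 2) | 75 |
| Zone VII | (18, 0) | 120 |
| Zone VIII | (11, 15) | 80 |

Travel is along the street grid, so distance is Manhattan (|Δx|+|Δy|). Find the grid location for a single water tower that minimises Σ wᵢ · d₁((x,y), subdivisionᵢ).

(11, 14)

Manhattan distance separates: Σwᵢ(|x−xᵢ|+|y−yᵢ|) = Σwᵢ|x−xᵢ| + Σwᵢ|y−yᵢ|, so x and y are optimised independently as 1-D weighted medians.
Total weight W = 740; half = 370.
x-coordinate, sorted with cumulative weight:
  x=1 (Zone IV, w=275) cum 275
  x=2 (Zone II, w=10) cum 285
  x=11 (Zone I, w=50) cum 335
  x=11 (Zone VIII, w=80) cum 415  ← median
  x=16 (Zone III, w=60) cum 475
  x=17 (Zone V, w=70) cum 545
  x=18 (Zone VII, w=120) cum 665
  x=20 (Zone VI, w=75) cum 740
⇒ x* = 11
y-coordinate, sorted with cumulative weight:
  y=0 (Zone VII, w=120) cum 120
  y=2 (Zone V, w=70) cum 190
  y=2 (Zone VI, w=75) cum 265
  y=7 (Zone II, w=10) cum 275
  y=14 (Zone IV, w=275) cum 550  ← median
  y=15 (Zone VIII, w=80) cum 630
  y=18 (Zone I, w=50) cum 680
  y=20 (Zone III, w=60) cum 740
⇒ y* = 14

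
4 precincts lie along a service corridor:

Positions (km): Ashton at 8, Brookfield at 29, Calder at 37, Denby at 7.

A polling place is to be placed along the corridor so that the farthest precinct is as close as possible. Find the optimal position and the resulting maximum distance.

The 1-center on a line is the midpoint of the two extreme points: leftmost at 7, rightmost at 37.
Optimal location = (7 + 37)/2 = 22; maximum distance = (37 − 7)/2 = 15.

location 22, max distance 15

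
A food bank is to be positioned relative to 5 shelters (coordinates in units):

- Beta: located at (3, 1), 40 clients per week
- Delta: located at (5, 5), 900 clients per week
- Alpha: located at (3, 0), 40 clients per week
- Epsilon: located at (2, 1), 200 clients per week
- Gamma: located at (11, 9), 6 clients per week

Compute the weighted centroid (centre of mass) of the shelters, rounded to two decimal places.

The minimiser of Σwᵢ‖p−pᵢ‖² is the weighted centroid p* = (Σwᵢpᵢ)/(Σwᵢ).
Σwᵢ = 1186.
Σwᵢxᵢ = 40·3 + 900·5 + 40·3 + 200·2 + 6·11 = 5206.
Σwᵢyᵢ = 40·1 + 900·5 + 40·0 + 200·1 + 6·9 = 4794.
x* = 5206/1186 = 4.39, y* = 4794/1186 = 4.04.

(4.39, 4.04)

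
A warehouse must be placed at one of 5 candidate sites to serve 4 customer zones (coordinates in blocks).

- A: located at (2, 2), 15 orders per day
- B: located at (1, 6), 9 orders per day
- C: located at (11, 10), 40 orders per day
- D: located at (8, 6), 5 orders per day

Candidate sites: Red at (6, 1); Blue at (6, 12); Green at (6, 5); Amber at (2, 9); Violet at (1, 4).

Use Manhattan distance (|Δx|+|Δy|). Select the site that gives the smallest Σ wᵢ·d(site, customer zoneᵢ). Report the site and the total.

Green, total 574 blocks

Total weighted distance at each candidate:
  Red (6, 1): total = 760
  Blue (6, 12): total = 629
  Green (6, 5): total = 574
  Amber (2, 9): total = 586
  Violet (1, 4): total = 748
Minimum is at Green with total 574 blocks.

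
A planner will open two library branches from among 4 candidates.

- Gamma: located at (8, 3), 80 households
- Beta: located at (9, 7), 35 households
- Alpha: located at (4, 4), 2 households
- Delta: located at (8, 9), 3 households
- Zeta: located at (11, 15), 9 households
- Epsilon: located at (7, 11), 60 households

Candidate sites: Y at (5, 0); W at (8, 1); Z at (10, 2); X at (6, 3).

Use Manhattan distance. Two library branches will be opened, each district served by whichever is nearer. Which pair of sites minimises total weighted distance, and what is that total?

{Z, X}, total 1066

Evaluate every pair (each demand assigned to the nearer of the two):
  {Z, X}: total = 1066
  {Y, X}: total = 1128
  {W, X}: total = 1128
  {W, Z}: total = 1194
  {Y, W}: total = 1252
  {Y, Z}: total = 1333
Best pair: {Z, X} with total 1066.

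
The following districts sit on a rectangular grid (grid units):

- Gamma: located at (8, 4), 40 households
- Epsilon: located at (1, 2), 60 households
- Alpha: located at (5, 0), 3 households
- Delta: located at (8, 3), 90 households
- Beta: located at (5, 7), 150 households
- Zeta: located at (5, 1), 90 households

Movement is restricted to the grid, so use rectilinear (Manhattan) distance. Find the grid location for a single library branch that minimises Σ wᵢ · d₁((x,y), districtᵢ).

(5, 3)

Manhattan distance separates: Σwᵢ(|x−xᵢ|+|y−yᵢ|) = Σwᵢ|x−xᵢ| + Σwᵢ|y−yᵢ|, so x and y are optimised independently as 1-D weighted medians.
Total weight W = 433; half = 216.5.
x-coordinate, sorted with cumulative weight:
  x=1 (Epsilon, w=60) cum 60
  x=5 (Alpha, w=3) cum 63
  x=5 (Beta, w=150) cum 213
  x=5 (Zeta, w=90) cum 303  ← median
  x=8 (Gamma, w=40) cum 343
  x=8 (Delta, w=90) cum 433
⇒ x* = 5
y-coordinate, sorted with cumulative weight:
  y=0 (Alpha, w=3) cum 3
  y=1 (Zeta, w=90) cum 93
  y=2 (Epsilon, w=60) cum 153
  y=3 (Delta, w=90) cum 243  ← median
  y=4 (Gamma, w=40) cum 283
  y=7 (Beta, w=150) cum 433
⇒ y* = 3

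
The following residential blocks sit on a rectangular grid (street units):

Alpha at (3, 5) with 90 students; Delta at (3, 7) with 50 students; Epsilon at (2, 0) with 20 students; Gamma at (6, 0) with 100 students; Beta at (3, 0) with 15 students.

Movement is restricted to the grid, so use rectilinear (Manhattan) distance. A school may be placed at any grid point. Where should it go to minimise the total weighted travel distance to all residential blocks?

(3, 5)

Manhattan distance separates: Σwᵢ(|x−xᵢ|+|y−yᵢ|) = Σwᵢ|x−xᵢ| + Σwᵢ|y−yᵢ|, so x and y are optimised independently as 1-D weighted medians.
Total weight W = 275; half = 137.5.
x-coordinate, sorted with cumulative weight:
  x=2 (Epsilon, w=20) cum 20
  x=3 (Alpha, w=90) cum 110
  x=3 (Delta, w=50) cum 160  ← median
  x=3 (Beta, w=15) cum 175
  x=6 (Gamma, w=100) cum 275
⇒ x* = 3
y-coordinate, sorted with cumulative weight:
  y=0 (Epsilon, w=20) cum 20
  y=0 (Gamma, w=100) cum 120
  y=0 (Beta, w=15) cum 135
  y=5 (Alpha, w=90) cum 225  ← median
  y=7 (Delta, w=50) cum 275
⇒ y* = 5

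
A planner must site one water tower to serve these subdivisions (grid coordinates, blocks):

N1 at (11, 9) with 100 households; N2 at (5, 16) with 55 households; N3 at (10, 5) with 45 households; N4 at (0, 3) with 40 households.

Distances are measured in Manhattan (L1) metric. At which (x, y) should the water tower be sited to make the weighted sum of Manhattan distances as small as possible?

(10, 9)

Manhattan distance separates: Σwᵢ(|x−xᵢ|+|y−yᵢ|) = Σwᵢ|x−xᵢ| + Σwᵢ|y−yᵢ|, so x and y are optimised independently as 1-D weighted medians.
Total weight W = 240; half = 120.
x-coordinate, sorted with cumulative weight:
  x=0 (N4, w=40) cum 40
  x=5 (N2, w=55) cum 95
  x=10 (N3, w=45) cum 140  ← median
  x=11 (N1, w=100) cum 240
⇒ x* = 10
y-coordinate, sorted with cumulative weight:
  y=3 (N4, w=40) cum 40
  y=5 (N3, w=45) cum 85
  y=9 (N1, w=100) cum 185  ← median
  y=16 (N2, w=55) cum 240
⇒ y* = 9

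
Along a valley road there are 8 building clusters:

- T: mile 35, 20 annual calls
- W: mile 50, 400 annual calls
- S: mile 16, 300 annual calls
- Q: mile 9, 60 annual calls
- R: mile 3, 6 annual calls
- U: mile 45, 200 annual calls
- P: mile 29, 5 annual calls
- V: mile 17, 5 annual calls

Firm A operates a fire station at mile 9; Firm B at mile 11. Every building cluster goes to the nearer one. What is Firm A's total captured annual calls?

66

The indifferent point is the midpoint (9+11)/2 = 10; building clusters left of it (closer to Firm A at 9) go to Firm A, those right go to Firm B.
  R at 3 (w=6) → Firm A
  Q at 9 (w=60) → Firm A
  S at 16 (w=300) → Firm B
  V at 17 (w=5) → Firm B
  P at 29 (w=5) → Firm B
  T at 35 (w=20) → Firm B
  U at 45 (w=200) → Firm B
  W at 50 (w=400) → Firm B
Firm A captures 66; Firm B captures 930.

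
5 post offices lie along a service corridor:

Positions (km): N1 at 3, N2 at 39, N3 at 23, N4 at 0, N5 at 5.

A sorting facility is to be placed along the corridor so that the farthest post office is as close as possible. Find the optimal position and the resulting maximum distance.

The 1-center on a line is the midpoint of the two extreme points: leftmost at 0, rightmost at 39.
Optimal location = (0 + 39)/2 = 19.5; maximum distance = (39 − 0)/2 = 19.5.

location 19.5, max distance 19.5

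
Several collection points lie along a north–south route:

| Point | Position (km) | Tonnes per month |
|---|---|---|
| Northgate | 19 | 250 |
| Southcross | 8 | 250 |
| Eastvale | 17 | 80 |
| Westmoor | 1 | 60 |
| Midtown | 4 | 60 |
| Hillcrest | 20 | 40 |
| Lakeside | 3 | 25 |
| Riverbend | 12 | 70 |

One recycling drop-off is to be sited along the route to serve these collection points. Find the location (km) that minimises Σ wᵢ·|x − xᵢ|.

x = 12

For a sum of weighted absolute distances on a line, the optimum is the weighted median (not the mean). Total weight W = 835; half-weight = 417.5.
Sort by position and accumulate weight:
  km 1 (Westmoor, w=60) → cum 60
  km 3 (Lakeside, w=25) → cum 85
  km 4 (Midtown, w=60) → cum 145
  km 8 (Southcross, w=250) → cum 395
  km 12 (Riverbend, w=70) → cum 465  ≥ 417.5 → median here
  km 17 (Eastvale, w=80) → cum 545
  km 19 (Northgate, w=250) → cum 795
  km 20 (Hillcrest, w=40) → cum 835
Optimal location: km 12.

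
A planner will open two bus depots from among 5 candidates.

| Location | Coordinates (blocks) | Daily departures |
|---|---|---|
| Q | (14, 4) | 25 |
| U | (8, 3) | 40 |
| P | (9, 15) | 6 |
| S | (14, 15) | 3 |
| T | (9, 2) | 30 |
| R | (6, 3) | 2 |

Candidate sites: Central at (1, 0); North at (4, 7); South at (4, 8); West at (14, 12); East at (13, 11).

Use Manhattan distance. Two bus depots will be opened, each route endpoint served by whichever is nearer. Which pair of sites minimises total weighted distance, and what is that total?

{North, West}, total 889

Evaluate every pair (each demand assigned to the nearer of the two):
  {North, West}: total = 889
  {North, East}: total = 895
  {South, West}: total = 961
  {South, East}: total = 967
  {Central, West}: total = 973
  {Central, East}: total = 979
  {North, South}: total = 1080
  {Central, North}: total = 1089
  {Central, South}: total = 1147
  {West, East}: total = 1197
Best pair: {North, West} with total 889.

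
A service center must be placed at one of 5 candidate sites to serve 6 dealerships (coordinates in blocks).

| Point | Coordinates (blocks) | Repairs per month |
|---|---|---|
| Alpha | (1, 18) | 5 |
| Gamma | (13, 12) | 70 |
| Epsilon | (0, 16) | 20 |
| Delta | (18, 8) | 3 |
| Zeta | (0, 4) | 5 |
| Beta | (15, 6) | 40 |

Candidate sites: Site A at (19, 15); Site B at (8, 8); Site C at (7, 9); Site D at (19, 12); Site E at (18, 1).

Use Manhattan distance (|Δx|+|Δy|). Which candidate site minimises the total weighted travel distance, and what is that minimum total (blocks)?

Site B, total 1485 blocks

Total weighted distance at each candidate:
  Site A (19, 15): total = 1829
  Site B (8, 8): total = 1485
  Site C (7, 9): total = 1521
  Site D (19, 12): total = 1550
  Site E (18, 1): total = 2396
Minimum is at Site B with total 1485 blocks.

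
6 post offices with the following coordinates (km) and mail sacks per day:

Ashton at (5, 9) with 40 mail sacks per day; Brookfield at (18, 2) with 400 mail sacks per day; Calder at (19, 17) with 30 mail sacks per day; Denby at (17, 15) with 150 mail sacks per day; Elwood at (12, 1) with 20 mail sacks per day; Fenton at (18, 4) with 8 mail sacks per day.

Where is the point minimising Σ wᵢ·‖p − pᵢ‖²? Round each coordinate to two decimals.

The minimiser of Σwᵢ‖p−pᵢ‖² is the weighted centroid p* = (Σwᵢpᵢ)/(Σwᵢ).
Σwᵢ = 648.
Σwᵢxᵢ = 40·5 + 400·18 + 30·19 + 150·17 + 20·12 + 8·18 = 10904.
Σwᵢyᵢ = 40·9 + 400·2 + 30·17 + 150·15 + 20·1 + 8·4 = 3972.
x* = 10904/648 = 16.83, y* = 3972/648 = 6.13.

(16.83, 6.13)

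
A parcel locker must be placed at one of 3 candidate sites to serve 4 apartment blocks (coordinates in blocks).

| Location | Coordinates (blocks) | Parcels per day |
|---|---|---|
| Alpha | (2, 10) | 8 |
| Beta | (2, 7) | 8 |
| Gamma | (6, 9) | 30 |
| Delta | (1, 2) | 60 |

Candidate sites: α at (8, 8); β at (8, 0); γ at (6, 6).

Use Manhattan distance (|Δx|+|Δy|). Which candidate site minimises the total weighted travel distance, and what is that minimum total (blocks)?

γ, total 734 blocks

Total weighted distance at each candidate:
  α (8, 8): total = 990
  β (8, 0): total = 1102
  γ (6, 6): total = 734
Minimum is at γ with total 734 blocks.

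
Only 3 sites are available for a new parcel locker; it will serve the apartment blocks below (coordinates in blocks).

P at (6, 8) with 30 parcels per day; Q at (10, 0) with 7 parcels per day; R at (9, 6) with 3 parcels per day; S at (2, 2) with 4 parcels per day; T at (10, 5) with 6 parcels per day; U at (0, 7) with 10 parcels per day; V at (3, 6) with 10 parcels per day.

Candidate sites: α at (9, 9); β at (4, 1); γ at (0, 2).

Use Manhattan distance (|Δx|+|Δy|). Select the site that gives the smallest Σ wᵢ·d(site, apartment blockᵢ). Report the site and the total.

α, total 485 blocks

Total weighted distance at each candidate:
  α (9, 9): total = 485
  β (4, 1): total = 581
  γ (0, 2): total = 689
Minimum is at α with total 485 blocks.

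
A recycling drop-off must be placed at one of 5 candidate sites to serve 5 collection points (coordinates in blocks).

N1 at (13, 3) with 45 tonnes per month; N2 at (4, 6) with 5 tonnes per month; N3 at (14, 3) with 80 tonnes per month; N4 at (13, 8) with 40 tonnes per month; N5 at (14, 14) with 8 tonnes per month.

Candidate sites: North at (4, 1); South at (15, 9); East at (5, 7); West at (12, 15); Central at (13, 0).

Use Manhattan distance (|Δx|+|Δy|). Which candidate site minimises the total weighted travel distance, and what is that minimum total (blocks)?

Total weighted distance at each candidate:
  North (4, 1): total = 2304
  South (15, 9): total = 1158
  East (5, 7): total = 2078
  West (12, 15): total = 2134
  Central (13, 0): total = 970
Minimum is at Central with total 970 blocks.

Central, total 970 blocks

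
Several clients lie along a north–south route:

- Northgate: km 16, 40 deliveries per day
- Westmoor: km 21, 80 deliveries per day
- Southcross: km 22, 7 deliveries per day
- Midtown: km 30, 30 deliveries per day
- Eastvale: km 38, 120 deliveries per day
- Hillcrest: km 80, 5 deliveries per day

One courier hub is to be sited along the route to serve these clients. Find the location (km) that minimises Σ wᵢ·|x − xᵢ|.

x = 30

For a sum of weighted absolute distances on a line, the optimum is the weighted median (not the mean). Total weight W = 282; half-weight = 141.
Sort by position and accumulate weight:
  km 16 (Northgate, w=40) → cum 40
  km 21 (Westmoor, w=80) → cum 120
  km 22 (Southcross, w=7) → cum 127
  km 30 (Midtown, w=30) → cum 157  ≥ 141 → median here
  km 38 (Eastvale, w=120) → cum 277
  km 80 (Hillcrest, w=5) → cum 282
Optimal location: km 30.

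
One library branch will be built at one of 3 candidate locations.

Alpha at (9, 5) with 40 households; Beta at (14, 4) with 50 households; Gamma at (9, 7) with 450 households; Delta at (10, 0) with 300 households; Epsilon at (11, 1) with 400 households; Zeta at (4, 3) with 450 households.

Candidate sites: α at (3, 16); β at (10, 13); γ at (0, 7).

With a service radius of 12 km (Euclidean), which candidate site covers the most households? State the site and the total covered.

β, covering 990

Coverage radius r = 12 km; a point is covered iff (Δx)²+(Δy)² ≤ 12² = 144.
  α (3, 16): covers {Gamma} → 450
  β (10, 13): covers {Alpha, Beta, Gamma, Zeta} → 990
  γ (0, 7): covers {Alpha, Gamma, Zeta} → 940
Maximum coverage at β: 990 households.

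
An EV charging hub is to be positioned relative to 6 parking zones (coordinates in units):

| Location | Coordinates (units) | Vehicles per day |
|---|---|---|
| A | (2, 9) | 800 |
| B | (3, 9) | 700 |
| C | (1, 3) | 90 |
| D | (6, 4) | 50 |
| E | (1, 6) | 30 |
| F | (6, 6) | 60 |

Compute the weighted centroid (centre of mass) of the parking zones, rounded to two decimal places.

(2.59, 8.39)

The minimiser of Σwᵢ‖p−pᵢ‖² is the weighted centroid p* = (Σwᵢpᵢ)/(Σwᵢ).
Σwᵢ = 1730.
Σwᵢxᵢ = 800·2 + 700·3 + 90·1 + 50·6 + 30·1 + 60·6 = 4480.
Σwᵢyᵢ = 800·9 + 700·9 + 90·3 + 50·4 + 30·6 + 60·6 = 14510.
x* = 4480/1730 = 2.59, y* = 14510/1730 = 8.39.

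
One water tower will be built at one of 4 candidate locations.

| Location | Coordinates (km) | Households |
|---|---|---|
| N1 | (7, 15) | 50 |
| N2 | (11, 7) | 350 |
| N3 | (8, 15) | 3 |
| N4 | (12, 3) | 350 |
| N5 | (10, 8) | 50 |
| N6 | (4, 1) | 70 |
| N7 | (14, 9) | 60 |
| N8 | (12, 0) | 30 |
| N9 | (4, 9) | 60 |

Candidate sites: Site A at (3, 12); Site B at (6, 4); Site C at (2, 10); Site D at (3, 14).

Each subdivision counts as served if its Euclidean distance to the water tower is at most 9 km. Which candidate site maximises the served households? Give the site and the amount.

Site B, covering 910

Coverage radius r = 9 km; a point is covered iff (Δx)²+(Δy)² ≤ 9² = 81.
  Site A (3, 12): covers {N1, N3, N5, N9} → 163
  Site B (6, 4): covers {N2, N4, N5, N6, N8, N9} → 910
  Site C (2, 10): covers {N1, N3, N5, N9} → 163
  Site D (3, 14): covers {N1, N3, N9} → 113
Maximum coverage at Site B: 910 households.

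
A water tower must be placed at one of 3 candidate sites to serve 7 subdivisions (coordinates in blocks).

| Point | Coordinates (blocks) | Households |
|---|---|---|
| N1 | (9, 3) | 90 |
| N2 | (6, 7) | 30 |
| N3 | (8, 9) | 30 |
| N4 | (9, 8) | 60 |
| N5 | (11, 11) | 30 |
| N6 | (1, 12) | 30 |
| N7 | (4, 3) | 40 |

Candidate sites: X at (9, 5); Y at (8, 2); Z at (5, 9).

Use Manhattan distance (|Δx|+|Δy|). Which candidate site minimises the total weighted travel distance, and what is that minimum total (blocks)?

Total weighted distance at each candidate:
  X (9, 5): total = 1630
  Y (8, 2): total = 2090
  Z (5, 9): total = 2110
Minimum is at X with total 1630 blocks.

X, total 1630 blocks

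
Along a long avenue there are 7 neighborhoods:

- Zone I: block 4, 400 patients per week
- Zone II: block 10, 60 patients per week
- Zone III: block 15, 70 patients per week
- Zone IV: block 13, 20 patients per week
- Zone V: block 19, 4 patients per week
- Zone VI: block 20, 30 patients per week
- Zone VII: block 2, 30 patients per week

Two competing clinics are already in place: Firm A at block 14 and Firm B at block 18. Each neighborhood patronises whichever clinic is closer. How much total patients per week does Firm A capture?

580

The indifferent point is the midpoint (14+18)/2 = 16; neighborhoods left of it (closer to Firm A at 14) go to Firm A, those right go to Firm B.
  Zone VII at 2 (w=30) → Firm A
  Zone I at 4 (w=400) → Firm A
  Zone II at 10 (w=60) → Firm A
  Zone IV at 13 (w=20) → Firm A
  Zone III at 15 (w=70) → Firm A
  Zone V at 19 (w=4) → Firm B
  Zone VI at 20 (w=30) → Firm B
Firm A captures 580; Firm B captures 34.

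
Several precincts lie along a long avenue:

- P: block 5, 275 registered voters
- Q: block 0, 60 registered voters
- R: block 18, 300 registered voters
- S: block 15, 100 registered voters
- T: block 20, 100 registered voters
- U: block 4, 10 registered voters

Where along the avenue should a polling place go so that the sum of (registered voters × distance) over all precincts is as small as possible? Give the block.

For a sum of weighted absolute distances on a line, the optimum is the weighted median (not the mean). Total weight W = 845; half-weight = 422.5.
Sort by position and accumulate weight:
  block 0 (Q, w=60) → cum 60
  block 4 (U, w=10) → cum 70
  block 5 (P, w=275) → cum 345
  block 15 (S, w=100) → cum 445  ≥ 422.5 → median here
  block 18 (R, w=300) → cum 745
  block 20 (T, w=100) → cum 845
Optimal location: block 15.

x = 15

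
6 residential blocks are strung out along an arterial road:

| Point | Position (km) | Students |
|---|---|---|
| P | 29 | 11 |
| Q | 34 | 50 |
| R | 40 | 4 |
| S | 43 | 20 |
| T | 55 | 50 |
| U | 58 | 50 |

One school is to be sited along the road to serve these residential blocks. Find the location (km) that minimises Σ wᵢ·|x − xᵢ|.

x = 55

For a sum of weighted absolute distances on a line, the optimum is the weighted median (not the mean). Total weight W = 185; half-weight = 92.5.
Sort by position and accumulate weight:
  km 29 (P, w=11) → cum 11
  km 34 (Q, w=50) → cum 61
  km 40 (R, w=4) → cum 65
  km 43 (S, w=20) → cum 85
  km 55 (T, w=50) → cum 135  ≥ 92.5 → median here
  km 58 (U, w=50) → cum 185
Optimal location: km 55.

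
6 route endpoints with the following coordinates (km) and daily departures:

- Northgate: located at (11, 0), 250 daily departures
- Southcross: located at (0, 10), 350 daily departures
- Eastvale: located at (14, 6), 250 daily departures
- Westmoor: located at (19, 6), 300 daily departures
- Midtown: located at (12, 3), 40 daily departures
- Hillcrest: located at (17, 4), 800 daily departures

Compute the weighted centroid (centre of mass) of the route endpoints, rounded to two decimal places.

The minimiser of Σwᵢ‖p−pᵢ‖² is the weighted centroid p* = (Σwᵢpᵢ)/(Σwᵢ).
Σwᵢ = 1990.
Σwᵢxᵢ = 250·11 + 350·0 + 250·14 + 300·19 + 40·12 + 800·17 = 26030.
Σwᵢyᵢ = 250·0 + 350·10 + 250·6 + 300·6 + 40·3 + 800·4 = 10120.
x* = 26030/1990 = 13.08, y* = 10120/1990 = 5.09.

(13.08, 5.09)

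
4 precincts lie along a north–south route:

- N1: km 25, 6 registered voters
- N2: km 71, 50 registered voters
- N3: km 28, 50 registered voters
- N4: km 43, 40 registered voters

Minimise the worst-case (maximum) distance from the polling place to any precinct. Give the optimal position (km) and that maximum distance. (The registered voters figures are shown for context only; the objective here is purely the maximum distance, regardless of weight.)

The 1-center on a line is the midpoint of the two extreme points: leftmost at 25, rightmost at 71.
Optimal location = (25 + 71)/2 = 48; maximum distance = (71 − 25)/2 = 23.

location 48, max distance 23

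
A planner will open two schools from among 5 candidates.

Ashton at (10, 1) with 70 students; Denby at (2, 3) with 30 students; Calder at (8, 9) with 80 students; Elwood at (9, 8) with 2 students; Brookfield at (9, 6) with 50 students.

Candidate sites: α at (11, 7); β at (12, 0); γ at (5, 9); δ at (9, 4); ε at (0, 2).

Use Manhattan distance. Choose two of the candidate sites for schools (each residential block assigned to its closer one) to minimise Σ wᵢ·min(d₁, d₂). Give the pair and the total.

Evaluate every pair (each demand assigned to the nearer of the two):
  {γ, δ}: total = 868
  {δ, ε}: total = 958
  {α, δ}: total = 1026
  {β, δ}: total = 1038
  {β, γ}: total = 1080
  {α, ε}: total = 1136
  {α, β}: total = 1156
  {α, γ}: total = 1156
  {γ, ε}: total = 1460
  {β, ε}: total = 1812
Best pair: {γ, δ} with total 868.

{γ, δ}, total 868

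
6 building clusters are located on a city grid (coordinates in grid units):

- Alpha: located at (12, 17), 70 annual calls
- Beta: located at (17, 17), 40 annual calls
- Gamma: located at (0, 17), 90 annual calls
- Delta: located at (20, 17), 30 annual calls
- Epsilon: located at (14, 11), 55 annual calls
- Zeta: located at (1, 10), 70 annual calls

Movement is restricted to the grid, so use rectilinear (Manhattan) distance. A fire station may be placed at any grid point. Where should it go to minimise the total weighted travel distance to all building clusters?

(12, 17)

Manhattan distance separates: Σwᵢ(|x−xᵢ|+|y−yᵢ|) = Σwᵢ|x−xᵢ| + Σwᵢ|y−yᵢ|, so x and y are optimised independently as 1-D weighted medians.
Total weight W = 355; half = 177.5.
x-coordinate, sorted with cumulative weight:
  x=0 (Gamma, w=90) cum 90
  x=1 (Zeta, w=70) cum 160
  x=12 (Alpha, w=70) cum 230  ← median
  x=14 (Epsilon, w=55) cum 285
  x=17 (Beta, w=40) cum 325
  x=20 (Delta, w=30) cum 355
⇒ x* = 12
y-coordinate, sorted with cumulative weight:
  y=10 (Zeta, w=70) cum 70
  y=11 (Epsilon, w=55) cum 125
  y=17 (Alpha, w=70) cum 195  ← median
  y=17 (Beta, w=40) cum 235
  y=17 (Gamma, w=90) cum 325
  y=17 (Delta, w=30) cum 355
⇒ y* = 17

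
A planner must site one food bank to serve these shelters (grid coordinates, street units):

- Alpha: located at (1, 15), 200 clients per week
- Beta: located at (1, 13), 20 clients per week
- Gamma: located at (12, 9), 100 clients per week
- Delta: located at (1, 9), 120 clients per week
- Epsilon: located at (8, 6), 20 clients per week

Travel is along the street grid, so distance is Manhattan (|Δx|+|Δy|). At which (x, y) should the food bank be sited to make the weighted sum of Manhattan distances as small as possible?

(1, 9)

Manhattan distance separates: Σwᵢ(|x−xᵢ|+|y−yᵢ|) = Σwᵢ|x−xᵢ| + Σwᵢ|y−yᵢ|, so x and y are optimised independently as 1-D weighted medians.
Total weight W = 460; half = 230.
x-coordinate, sorted with cumulative weight:
  x=1 (Alpha, w=200) cum 200
  x=1 (Beta, w=20) cum 220
  x=1 (Delta, w=120) cum 340  ← median
  x=8 (Epsilon, w=20) cum 360
  x=12 (Gamma, w=100) cum 460
⇒ x* = 1
y-coordinate, sorted with cumulative weight:
  y=6 (Epsilon, w=20) cum 20
  y=9 (Gamma, w=100) cum 120
  y=9 (Delta, w=120) cum 240  ← median
  y=13 (Beta, w=20) cum 260
  y=15 (Alpha, w=200) cum 460
⇒ y* = 9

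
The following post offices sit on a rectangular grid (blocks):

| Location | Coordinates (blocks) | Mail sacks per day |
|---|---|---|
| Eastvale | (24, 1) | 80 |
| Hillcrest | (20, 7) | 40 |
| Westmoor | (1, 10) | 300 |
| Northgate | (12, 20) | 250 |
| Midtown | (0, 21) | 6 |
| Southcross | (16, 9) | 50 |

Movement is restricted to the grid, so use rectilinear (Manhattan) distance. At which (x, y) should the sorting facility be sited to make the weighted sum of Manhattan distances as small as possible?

(12, 10)

Manhattan distance separates: Σwᵢ(|x−xᵢ|+|y−yᵢ|) = Σwᵢ|x−xᵢ| + Σwᵢ|y−yᵢ|, so x and y are optimised independently as 1-D weighted medians.
Total weight W = 726; half = 363.
x-coordinate, sorted with cumulative weight:
  x=0 (Midtown, w=6) cum 6
  x=1 (Westmoor, w=300) cum 306
  x=12 (Northgate, w=250) cum 556  ← median
  x=16 (Southcross, w=50) cum 606
  x=20 (Hillcrest, w=40) cum 646
  x=24 (Eastvale, w=80) cum 726
⇒ x* = 12
y-coordinate, sorted with cumulative weight:
  y=1 (Eastvale, w=80) cum 80
  y=7 (Hillcrest, w=40) cum 120
  y=9 (Southcross, w=50) cum 170
  y=10 (Westmoor, w=300) cum 470  ← median
  y=20 (Northgate, w=250) cum 720
  y=21 (Midtown, w=6) cum 726
⇒ y* = 10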